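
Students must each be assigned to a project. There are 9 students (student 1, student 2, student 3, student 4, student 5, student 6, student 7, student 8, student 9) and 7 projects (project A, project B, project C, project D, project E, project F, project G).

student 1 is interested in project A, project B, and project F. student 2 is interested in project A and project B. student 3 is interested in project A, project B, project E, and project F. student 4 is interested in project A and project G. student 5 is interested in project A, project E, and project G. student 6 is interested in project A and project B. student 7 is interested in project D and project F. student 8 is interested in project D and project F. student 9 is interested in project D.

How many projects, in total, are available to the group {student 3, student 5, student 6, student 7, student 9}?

6

The union of neighbours of {student 3, student 5, student 6, student 7, student 9} is {project A, project B, project D, project E, project F, project G}, which has 6 elements.
Since |N(S)| = 6 ≥ |S| = 5, Hall's condition holds for this subset.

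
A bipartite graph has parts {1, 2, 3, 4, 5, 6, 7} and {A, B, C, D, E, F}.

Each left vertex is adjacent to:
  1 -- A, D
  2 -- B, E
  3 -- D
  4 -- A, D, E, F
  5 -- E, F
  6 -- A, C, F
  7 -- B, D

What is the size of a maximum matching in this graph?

6

For example, pair 1→A, 2→B, 3→D, 4→F, 5→E, 6→C.
The set {1, 2, 3, 4, 5, 7} has only 5 neighbours ({A, B, D, E, F}), so by Hall's theorem at most 6 of the 7 left vertices can be matched.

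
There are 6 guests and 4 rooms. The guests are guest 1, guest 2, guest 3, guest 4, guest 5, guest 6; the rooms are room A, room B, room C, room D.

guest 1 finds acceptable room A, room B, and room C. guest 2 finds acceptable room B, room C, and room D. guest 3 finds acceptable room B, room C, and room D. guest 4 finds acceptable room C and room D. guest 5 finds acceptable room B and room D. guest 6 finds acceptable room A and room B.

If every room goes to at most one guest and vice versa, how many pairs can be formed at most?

One maximum matching: guest 1–room A, guest 2–room C, guest 3–room B, guest 4–room D.
The set {guest 1, guest 2, guest 3, guest 4, guest 5, guest 6} has only 4 neighbours ({room A, room B, room C, room D}), so by Hall's theorem at most 4 of the 6 guests can be matched.

4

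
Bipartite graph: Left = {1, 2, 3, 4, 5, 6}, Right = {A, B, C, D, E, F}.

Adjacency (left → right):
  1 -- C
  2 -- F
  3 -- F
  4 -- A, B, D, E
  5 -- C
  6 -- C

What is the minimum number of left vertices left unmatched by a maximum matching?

3

A valid assignment of size 3: 1–C, 2–F, 4–B.
The set {1, 2, 3, 5, 6} has only 2 neighbours ({C, F}), so by Hall's theorem at most 3 of the 6 left vertices can be matched.
That matches 3 of the 6, leaving 3 unmatched; no matching can do better.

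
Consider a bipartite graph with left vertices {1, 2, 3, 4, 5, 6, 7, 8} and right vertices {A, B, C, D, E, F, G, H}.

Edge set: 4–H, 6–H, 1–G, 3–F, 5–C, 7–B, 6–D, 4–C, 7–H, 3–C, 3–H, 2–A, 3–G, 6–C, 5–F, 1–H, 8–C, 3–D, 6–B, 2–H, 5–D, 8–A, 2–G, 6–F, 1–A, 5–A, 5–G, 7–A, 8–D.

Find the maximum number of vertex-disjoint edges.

A valid assignment of size 7: 1–A, 2–G, 3–D, 4–C, 5–F, 6–H, 7–B.
The set {1, 2, 3, 4, 5, 6, 7, 8} has only 7 neighbours ({A, B, C, D, F, G, H}), so by Hall's theorem at most 7 of the 8 left vertices can be matched.

7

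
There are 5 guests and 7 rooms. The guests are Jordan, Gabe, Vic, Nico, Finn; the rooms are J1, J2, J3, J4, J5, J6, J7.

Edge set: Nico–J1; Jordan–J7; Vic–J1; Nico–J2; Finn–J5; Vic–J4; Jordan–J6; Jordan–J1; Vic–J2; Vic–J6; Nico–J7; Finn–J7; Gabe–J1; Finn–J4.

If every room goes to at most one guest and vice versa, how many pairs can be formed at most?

A valid assignment of size 5: Jordan-J6, Gabe-J1, Vic-J4, Nico-J2, Finn-J7.
This saturates every guest, so 5 is the maximum.

5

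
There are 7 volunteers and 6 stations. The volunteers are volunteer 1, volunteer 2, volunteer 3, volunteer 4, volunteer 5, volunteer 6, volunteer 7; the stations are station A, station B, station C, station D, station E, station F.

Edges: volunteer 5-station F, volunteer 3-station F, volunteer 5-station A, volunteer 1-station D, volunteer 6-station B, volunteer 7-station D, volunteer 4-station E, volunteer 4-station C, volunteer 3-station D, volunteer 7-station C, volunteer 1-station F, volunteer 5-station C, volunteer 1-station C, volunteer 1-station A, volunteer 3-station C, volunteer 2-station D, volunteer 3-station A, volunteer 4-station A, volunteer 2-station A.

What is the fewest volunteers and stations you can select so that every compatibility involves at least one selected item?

A maximum matching has 6 edges (e.g. volunteer 1–station F, volunteer 2–station D, volunteer 3–station C, volunteer 4–station E, volunteer 5–station A, volunteer 6–station B).
By König's theorem the minimum vertex cover has the same size. One such cover is {volunteer 4, volunteer 6, station A, station C, station D, station F}.

6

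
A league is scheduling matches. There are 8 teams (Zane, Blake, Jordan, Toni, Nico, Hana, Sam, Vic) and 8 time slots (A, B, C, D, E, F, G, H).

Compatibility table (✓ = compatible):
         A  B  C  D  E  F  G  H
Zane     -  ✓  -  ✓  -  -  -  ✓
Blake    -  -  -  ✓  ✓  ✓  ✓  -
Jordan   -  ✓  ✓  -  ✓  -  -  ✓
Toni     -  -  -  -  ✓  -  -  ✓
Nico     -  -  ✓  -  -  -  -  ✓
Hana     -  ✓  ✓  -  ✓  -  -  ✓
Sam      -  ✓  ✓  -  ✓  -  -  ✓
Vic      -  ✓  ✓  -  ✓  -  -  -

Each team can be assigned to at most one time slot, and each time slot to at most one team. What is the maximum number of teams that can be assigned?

6

One maximum matching: Zane-D, Blake-F, Jordan-E, Toni-H, Nico-C, Hana-B.
The set {Jordan, Toni, Nico, Hana, Sam, Vic} has only 4 neighbours ({B, C, E, H}), so by Hall's theorem at most 6 of the 8 teams can be matched.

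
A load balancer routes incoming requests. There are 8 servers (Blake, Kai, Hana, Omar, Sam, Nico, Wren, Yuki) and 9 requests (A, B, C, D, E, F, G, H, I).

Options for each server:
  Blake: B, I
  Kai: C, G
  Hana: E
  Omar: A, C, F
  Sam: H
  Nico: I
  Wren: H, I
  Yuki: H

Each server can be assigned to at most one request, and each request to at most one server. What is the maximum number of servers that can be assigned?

6

For example, pair Blake-B, Kai-C, Hana-E, Omar-F, Sam-H, Nico-I.
The set {Sam, Nico, Wren, Yuki} has only 2 neighbours ({H, I}), so by Hall's theorem at most 6 of the 8 servers can be matched.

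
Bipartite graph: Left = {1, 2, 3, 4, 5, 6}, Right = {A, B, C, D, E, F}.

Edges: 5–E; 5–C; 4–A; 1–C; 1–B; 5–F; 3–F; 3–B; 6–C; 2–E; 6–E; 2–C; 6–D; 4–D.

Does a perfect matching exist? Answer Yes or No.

Yes

A valid assignment of size 6: 1-B, 2-C, 3-F, 4-A, 5-E, 6-D.
Every left vertex is matched, so this is a perfect matching.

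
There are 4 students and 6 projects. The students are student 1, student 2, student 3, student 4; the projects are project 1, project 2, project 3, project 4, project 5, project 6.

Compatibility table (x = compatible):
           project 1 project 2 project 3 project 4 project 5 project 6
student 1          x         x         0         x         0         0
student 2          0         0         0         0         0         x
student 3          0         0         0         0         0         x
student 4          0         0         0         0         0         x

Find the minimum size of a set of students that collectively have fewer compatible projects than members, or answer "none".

Take S = {student 2, student 3}. Its neighbourhood is {project 6}, so |N(S)| = 1 < |S| = 2.
No single vertex violates Hall's condition since each has at least one neighbour, so 2 is the minimum.

2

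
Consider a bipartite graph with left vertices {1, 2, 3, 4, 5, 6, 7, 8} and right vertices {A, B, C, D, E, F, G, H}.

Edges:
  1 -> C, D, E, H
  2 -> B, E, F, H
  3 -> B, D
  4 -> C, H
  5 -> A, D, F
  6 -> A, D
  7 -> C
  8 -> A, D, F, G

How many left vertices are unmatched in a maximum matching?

0

One maximum matching: 1–E, 2–B, 3–D, 4–H, 5–F, 6–A, 7–C, 8–G.
This saturates every left vertex, so 8 is the maximum.
That matches 8 of the 8, leaving 0 unmatched; no matching can do better.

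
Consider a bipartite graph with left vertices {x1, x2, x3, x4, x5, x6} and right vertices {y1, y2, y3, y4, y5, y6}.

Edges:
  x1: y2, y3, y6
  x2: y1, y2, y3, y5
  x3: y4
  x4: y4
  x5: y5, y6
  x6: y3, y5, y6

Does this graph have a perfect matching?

The set {x3, x4} has only 1 neighbour ({y4}), so by Hall's theorem at most 5 of the 6 left vertices can be matched.
Hence no matching covers every left vertex.

No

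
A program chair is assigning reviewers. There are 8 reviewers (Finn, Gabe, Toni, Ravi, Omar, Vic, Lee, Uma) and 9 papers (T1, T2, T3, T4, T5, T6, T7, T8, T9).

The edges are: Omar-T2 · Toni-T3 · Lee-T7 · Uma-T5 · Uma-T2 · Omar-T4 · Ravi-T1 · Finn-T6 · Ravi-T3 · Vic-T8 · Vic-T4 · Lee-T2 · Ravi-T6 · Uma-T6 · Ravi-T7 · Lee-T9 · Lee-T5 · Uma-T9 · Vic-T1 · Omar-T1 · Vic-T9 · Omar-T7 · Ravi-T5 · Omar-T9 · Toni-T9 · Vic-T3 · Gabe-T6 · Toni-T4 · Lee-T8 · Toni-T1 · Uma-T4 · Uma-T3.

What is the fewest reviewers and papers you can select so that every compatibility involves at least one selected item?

7

{Toni, Ravi, Omar, Vic, Lee, Uma, T6} is a vertex cover of size 7: every edge has an endpoint in this set.
No smaller cover exists because Finn–T6, Toni–T9, Ravi–T3, Omar–T7, Vic–T8, Lee–T5, Uma–T4 is a matching of size 7, and a cover must include an endpoint of each of these disjoint edges (König's theorem).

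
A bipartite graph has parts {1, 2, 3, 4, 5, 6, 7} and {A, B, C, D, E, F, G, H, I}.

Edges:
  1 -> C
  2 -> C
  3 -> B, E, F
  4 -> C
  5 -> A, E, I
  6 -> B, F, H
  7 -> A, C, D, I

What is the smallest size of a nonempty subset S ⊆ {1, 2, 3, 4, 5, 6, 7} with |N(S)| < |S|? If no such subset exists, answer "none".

Take S = {1, 2}. Its neighbourhood is {C}, so |N(S)| = 1 < |S| = 2.
No single vertex violates Hall's condition since each has at least one neighbour, so 2 is the minimum.

2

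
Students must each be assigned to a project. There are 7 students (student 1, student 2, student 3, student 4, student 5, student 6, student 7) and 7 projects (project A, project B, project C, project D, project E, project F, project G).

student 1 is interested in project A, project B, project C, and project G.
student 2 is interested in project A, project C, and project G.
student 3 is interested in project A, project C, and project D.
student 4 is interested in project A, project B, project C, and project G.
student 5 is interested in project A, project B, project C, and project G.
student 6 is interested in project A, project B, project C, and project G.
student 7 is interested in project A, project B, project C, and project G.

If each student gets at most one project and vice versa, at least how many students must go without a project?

A valid assignment of size 5: student 1-project B, student 2-project G, student 3-project D, student 4-project A, student 5-project C.
The set {student 1, student 2, student 4, student 5, student 6, student 7} has only 4 neighbours ({project A, project B, project C, project G}), so by Hall's theorem at most 5 of the 7 students can be matched.
That matches 5 of the 7, leaving 2 unmatched; no matching can do better.

2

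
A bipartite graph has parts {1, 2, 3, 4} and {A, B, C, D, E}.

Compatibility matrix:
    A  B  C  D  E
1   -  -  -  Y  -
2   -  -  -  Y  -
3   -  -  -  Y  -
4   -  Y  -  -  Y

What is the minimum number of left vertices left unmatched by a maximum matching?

One maximum matching: 1–D, 4–B.
The set {1, 2, 3} has only 1 neighbour ({D}), so by Hall's theorem at most 2 of the 4 left vertices can be matched.
That matches 2 of the 4, leaving 2 unmatched; no matching can do better.

2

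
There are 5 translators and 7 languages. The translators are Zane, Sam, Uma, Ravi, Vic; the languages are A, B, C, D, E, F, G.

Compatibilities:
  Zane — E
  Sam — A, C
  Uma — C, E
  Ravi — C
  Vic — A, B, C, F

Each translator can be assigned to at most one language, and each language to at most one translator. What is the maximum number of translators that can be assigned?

4

One maximum matching: Zane-E, Sam-A, Uma-C, Vic-B.
The set {Zane, Uma, Ravi} has only 2 neighbours ({C, E}), so by Hall's theorem at most 4 of the 5 translators can be matched.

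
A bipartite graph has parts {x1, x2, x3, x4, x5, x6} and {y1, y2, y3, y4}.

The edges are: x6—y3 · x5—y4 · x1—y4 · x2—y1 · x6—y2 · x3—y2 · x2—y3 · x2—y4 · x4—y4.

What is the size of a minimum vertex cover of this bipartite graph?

4

A maximum matching has 4 edges (e.g. x1–y4, x2–y1, x3–y2, x6–y3).
By König's theorem the minimum vertex cover has the same size. One such cover is {x2, x3, x6, y4}.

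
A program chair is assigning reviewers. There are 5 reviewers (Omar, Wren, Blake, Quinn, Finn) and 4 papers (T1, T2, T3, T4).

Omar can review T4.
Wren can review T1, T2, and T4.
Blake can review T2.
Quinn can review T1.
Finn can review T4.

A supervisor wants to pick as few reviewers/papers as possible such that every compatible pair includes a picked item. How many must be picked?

3

A maximum matching has 3 edges (e.g. Omar–T4, Wren–T1, Blake–T2).
By König's theorem the minimum vertex cover has the same size. One such cover is {T1, T2, T4}.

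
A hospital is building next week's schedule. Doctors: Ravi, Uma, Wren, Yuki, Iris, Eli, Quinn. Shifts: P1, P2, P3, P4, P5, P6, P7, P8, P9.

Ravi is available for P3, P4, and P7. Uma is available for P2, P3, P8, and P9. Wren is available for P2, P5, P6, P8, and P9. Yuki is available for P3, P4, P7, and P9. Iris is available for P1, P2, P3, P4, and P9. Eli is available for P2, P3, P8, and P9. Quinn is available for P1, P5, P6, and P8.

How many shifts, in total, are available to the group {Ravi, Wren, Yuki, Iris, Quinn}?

9

The union of neighbours of {Ravi, Wren, Yuki, Iris, Quinn} is {P1, P2, P3, P4, P5, P6, P7, P8, P9}, which has 9 elements.
Since |N(S)| = 9 ≥ |S| = 5, Hall's condition holds for this subset.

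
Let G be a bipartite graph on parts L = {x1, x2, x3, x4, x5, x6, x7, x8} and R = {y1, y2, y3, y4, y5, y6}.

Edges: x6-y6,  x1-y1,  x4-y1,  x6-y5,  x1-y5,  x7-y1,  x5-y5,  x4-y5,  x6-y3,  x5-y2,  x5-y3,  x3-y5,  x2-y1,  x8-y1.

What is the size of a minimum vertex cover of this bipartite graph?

{x5, x6, y1, y5} is a vertex cover of size 4: every edge has an endpoint in this set.
No smaller cover exists because x1–y5, x2–y1, x5–y2, x6–y3 is a matching of size 4, and a cover must include an endpoint of each of these disjoint edges (König's theorem).

4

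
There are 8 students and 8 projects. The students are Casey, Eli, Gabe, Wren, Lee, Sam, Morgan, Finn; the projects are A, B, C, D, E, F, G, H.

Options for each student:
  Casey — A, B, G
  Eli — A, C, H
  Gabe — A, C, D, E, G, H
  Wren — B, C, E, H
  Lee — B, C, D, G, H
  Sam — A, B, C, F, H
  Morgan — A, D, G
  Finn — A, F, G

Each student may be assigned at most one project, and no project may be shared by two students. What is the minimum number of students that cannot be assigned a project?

For example, pair Casey→B, Eli→C, Gabe→A, Wren→E, Lee→D, Sam→H, Morgan→G, Finn→F.
All 8 students are matched, so no larger matching exists.
That matches 8 of the 8, leaving 0 unmatched; no matching can do better.

0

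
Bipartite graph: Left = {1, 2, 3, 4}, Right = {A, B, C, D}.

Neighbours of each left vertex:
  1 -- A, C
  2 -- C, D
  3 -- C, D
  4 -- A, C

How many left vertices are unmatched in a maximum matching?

For example, pair 1→A, 2→D, 3→C.
The set {1, 2, 3, 4} has only 3 neighbours ({A, C, D}), so by Hall's theorem at most 3 of the 4 left vertices can be matched.
That matches 3 of the 4, leaving 1 unmatched; no matching can do better.

1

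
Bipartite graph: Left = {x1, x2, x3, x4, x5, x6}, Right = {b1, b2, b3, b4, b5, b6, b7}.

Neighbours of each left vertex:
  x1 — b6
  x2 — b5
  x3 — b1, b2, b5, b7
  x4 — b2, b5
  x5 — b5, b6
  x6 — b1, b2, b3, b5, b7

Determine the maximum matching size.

For example, pair x1→b6, x2→b5, x3→b1, x4→b2, x6→b7.
The set {x1, x2, x5} has only 2 neighbours ({b5, b6}), so by Hall's theorem at most 5 of the 6 left vertices can be matched.

5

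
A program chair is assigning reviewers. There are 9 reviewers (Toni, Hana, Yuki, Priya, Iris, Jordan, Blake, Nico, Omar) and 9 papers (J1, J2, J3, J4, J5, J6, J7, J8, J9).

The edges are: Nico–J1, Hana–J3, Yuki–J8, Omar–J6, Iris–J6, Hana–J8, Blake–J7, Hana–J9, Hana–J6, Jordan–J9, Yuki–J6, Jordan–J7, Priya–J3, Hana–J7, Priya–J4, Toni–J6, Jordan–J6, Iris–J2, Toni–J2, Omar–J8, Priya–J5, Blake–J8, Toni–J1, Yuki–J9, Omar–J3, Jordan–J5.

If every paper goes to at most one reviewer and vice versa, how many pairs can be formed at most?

9

For example, pair Toni→J6, Hana→J9, Yuki→J8, Priya→J4, Iris→J2, Jordan→J5, Blake→J7, Nico→J1, Omar→J3.
All 9 reviewers are matched, so no larger matching exists.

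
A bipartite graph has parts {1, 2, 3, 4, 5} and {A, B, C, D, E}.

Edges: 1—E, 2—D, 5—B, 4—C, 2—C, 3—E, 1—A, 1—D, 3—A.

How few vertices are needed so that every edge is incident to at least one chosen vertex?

A maximum matching has 5 edges (e.g. 1–E, 2–D, 3–A, 4–C, 5–B).
By König's theorem the minimum vertex cover has the same size. One such cover is {1, 2, 3, 4, 5}.

5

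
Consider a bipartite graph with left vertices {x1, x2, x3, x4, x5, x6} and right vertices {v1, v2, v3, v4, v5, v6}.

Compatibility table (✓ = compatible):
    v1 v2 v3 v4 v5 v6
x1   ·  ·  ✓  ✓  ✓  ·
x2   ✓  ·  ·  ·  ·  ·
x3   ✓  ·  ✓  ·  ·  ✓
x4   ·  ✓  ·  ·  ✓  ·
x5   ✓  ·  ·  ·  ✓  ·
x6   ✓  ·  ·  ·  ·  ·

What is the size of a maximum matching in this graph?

One maximum matching: x1-v4, x2-v1, x3-v6, x4-v2, x5-v5.
The set {x2, x6} has only 1 neighbour ({v1}), so by Hall's theorem at most 5 of the 6 left vertices can be matched.

5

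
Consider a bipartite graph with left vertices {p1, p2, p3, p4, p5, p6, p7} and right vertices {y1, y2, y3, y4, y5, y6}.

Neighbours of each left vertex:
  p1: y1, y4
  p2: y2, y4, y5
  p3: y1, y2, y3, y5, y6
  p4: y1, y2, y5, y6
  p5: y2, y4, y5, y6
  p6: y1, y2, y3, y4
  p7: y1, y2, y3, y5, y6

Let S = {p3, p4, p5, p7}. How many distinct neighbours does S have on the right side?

The union of neighbours of {p3, p4, p5, p7} is {y1, y2, y3, y4, y5, y6}, which has 6 elements.
Since |N(S)| = 6 ≥ |S| = 4, Hall's condition holds for this subset.

6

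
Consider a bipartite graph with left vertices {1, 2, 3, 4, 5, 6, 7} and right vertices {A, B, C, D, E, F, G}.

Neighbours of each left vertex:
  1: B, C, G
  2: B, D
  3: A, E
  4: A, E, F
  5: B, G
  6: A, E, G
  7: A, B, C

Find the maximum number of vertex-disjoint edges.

One maximum matching: 1–C, 2–D, 3–A, 4–F, 5–G, 6–E, 7–B.
This saturates every left vertex, so 7 is the maximum.

7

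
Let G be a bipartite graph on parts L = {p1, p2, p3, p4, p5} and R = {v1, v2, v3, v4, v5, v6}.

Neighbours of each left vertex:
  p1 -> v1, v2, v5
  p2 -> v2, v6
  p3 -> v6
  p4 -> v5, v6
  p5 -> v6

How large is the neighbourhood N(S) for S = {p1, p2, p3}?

The union of neighbours of {p1, p2, p3} is {v1, v2, v5, v6}, which has 4 elements.
Since |N(S)| = 4 ≥ |S| = 3, Hall's condition holds for this subset.

4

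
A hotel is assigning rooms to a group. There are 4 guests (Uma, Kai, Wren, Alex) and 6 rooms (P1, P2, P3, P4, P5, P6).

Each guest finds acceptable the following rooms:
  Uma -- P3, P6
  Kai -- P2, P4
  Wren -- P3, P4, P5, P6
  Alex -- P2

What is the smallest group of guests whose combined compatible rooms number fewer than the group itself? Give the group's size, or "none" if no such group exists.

A matching saturating every guest exists, for instance Uma→P6, Kai→P4, Wren→P5, Alex→P2.
By Hall's marriage theorem, this means |N(S)| ≥ |S| for every subset S, so no violating subset exists.

none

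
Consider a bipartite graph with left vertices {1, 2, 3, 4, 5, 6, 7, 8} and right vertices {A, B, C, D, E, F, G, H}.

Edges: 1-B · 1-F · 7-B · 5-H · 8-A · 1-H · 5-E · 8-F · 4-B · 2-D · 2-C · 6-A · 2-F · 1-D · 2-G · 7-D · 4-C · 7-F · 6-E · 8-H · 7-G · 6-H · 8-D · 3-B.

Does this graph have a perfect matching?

Yes

For example, pair 1-H, 2-G, 3-B, 4-C, 5-E, 6-A, 7-D, 8-F.
All 8 left vertices are covered.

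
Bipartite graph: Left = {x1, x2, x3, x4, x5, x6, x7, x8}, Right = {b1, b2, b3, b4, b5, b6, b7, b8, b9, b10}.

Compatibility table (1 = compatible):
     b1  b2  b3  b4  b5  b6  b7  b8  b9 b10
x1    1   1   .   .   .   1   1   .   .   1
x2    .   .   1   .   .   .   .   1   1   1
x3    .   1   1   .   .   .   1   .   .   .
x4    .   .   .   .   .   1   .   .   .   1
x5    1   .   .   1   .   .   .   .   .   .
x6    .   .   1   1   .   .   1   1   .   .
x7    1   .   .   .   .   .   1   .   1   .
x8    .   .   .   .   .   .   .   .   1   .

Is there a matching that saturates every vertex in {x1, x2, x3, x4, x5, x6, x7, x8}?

For example, pair x1→b6, x2→b3, x3→b7, x4→b10, x5→b4, x6→b8, x7→b1, x8→b9.
All 8 left vertices are covered.

Yes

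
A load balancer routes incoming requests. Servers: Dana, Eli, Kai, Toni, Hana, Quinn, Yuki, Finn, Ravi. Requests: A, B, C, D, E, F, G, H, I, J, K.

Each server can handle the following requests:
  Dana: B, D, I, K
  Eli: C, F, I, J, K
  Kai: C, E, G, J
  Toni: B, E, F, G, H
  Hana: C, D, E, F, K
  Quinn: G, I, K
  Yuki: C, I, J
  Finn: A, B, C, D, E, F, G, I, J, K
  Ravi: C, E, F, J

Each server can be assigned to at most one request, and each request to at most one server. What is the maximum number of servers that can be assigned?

A valid assignment of size 9: Dana–B, Eli–I, Kai–J, Toni–H, Hana–F, Quinn–K, Yuki–C, Finn–G, Ravi–E.
This saturates every server, so 9 is the maximum.

9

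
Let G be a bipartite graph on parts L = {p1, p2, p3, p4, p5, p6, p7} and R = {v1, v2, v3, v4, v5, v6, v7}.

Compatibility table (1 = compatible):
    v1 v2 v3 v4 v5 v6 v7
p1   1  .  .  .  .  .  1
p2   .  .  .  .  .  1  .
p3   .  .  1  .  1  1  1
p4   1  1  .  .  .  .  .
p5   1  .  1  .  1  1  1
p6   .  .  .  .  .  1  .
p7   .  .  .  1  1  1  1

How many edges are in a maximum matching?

6

One maximum matching: p1–v1, p2–v6, p3–v3, p4–v2, p5–v5, p7–v7.
The set {p2, p6} has only 1 neighbour ({v6}), so by Hall's theorem at most 6 of the 7 left vertices can be matched.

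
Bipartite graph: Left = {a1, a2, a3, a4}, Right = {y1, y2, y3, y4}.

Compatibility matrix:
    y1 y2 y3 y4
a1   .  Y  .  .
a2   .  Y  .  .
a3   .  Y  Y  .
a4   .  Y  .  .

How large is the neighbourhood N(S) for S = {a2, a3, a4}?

2

The union of neighbours of {a2, a3, a4} is {y2, y3}, which has 2 elements.
Since |N(S)| = 2 < |S| = 3, Hall's condition fails for this subset.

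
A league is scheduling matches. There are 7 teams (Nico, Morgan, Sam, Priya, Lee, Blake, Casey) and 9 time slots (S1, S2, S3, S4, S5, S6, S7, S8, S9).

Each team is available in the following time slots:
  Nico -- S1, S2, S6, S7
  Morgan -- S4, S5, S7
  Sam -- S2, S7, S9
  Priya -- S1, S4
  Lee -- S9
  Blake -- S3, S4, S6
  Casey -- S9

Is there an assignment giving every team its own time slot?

The set {Lee, Casey} has only 1 neighbour ({S9}), so by Hall's theorem at most 6 of the 7 teams can be matched.
Hence no matching covers every team.

No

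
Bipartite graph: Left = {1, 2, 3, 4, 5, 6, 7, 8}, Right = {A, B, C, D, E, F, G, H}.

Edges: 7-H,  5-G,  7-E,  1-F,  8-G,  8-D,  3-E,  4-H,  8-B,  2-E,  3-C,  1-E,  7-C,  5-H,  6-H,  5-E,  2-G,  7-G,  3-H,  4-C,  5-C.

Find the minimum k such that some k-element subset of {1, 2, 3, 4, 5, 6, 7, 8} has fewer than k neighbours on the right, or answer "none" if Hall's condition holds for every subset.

5

Take S = {2, 3, 4, 5, 6}. Its neighbourhood is {C, E, G, H}, so |N(S)| = 4 < |S| = 5.
Every subset of size less than 5 has at least as many neighbours as members, so 5 is the minimum.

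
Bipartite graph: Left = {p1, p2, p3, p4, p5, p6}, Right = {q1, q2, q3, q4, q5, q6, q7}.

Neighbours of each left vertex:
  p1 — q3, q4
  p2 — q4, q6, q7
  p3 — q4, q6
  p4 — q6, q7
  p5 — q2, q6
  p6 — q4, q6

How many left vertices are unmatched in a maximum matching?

For example, pair p1→q3, p2→q6, p3→q4, p4→q7, p5→q2.
The set {p2, p3, p4, p6} has only 3 neighbours ({q4, q6, q7}), so by Hall's theorem at most 5 of the 6 left vertices can be matched.
That matches 5 of the 6, leaving 1 unmatched; no matching can do better.

1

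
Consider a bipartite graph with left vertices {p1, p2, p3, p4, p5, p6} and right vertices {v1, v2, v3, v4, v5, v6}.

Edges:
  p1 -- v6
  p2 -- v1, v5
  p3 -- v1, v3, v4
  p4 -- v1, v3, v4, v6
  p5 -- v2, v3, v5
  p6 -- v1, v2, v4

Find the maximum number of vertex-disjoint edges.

6

A valid assignment of size 6: p1–v6, p2–v5, p3–v4, p4–v1, p5–v3, p6–v2.
All 6 left vertices are matched, so no larger matching exists.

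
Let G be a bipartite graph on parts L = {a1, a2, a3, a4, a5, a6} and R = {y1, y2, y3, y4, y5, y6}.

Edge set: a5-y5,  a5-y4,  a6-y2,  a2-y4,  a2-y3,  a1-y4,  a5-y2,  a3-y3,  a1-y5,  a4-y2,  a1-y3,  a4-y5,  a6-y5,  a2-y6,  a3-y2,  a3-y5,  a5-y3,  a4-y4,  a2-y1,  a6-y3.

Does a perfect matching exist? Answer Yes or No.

The set {a1, a3, a4, a5, a6} has only 4 neighbours ({y2, y3, y4, y5}), so by Hall's theorem at most 5 of the 6 left vertices can be matched.
Hence no matching covers every left vertex.

No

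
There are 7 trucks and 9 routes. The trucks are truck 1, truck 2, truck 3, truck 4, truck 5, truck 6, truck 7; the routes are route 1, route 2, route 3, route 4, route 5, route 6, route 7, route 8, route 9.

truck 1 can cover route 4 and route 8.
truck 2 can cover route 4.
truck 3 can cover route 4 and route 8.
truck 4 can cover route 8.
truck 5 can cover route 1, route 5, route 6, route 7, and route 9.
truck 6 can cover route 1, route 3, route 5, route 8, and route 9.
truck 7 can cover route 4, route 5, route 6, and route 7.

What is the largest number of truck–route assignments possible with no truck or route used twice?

A valid assignment of size 5: truck 1–route 8, truck 2–route 4, truck 5–route 9, truck 6–route 3, truck 7–route 7.
The set {truck 1, truck 2, truck 3, truck 4} has only 2 neighbours ({route 4, route 8}), so by Hall's theorem at most 5 of the 7 trucks can be matched.

5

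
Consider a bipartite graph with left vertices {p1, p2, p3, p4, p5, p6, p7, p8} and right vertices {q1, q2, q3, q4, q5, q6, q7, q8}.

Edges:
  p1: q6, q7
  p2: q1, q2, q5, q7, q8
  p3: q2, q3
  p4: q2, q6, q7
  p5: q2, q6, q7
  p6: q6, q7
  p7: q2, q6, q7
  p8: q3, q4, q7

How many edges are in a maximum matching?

For example, pair p1→q6, p2→q1, p3→q3, p4→q7, p5→q2, p8→q4.
The set {p1, p4, p5, p6, p7} has only 3 neighbours ({q2, q6, q7}), so by Hall's theorem at most 6 of the 8 left vertices can be matched.

6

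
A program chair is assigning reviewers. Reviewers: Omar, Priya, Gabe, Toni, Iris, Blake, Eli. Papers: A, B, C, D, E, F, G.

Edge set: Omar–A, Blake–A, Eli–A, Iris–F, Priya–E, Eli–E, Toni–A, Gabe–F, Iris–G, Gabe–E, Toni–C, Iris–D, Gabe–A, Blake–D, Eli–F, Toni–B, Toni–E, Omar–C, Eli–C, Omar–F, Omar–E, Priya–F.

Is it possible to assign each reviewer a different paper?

Yes

For example, pair Omar-C, Priya-F, Gabe-A, Toni-B, Iris-G, Blake-D, Eli-E.
Every reviewer is matched, so this is a perfect matching.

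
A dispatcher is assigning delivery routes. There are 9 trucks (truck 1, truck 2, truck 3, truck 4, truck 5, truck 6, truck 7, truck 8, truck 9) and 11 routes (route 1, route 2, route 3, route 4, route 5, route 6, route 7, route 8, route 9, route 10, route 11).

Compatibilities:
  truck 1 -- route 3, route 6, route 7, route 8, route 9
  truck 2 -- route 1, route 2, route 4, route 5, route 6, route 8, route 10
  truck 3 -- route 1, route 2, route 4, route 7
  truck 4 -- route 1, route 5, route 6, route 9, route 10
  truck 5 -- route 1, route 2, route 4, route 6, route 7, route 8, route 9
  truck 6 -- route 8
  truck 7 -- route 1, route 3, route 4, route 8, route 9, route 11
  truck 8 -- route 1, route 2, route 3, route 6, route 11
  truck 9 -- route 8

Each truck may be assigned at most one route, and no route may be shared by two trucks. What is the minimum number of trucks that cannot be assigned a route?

A valid assignment of size 8: truck 1-route 9, truck 2-route 4, truck 3-route 7, truck 4-route 1, truck 5-route 2, truck 6-route 8, truck 7-route 11, truck 8-route 3.
The set {truck 6, truck 9} has only 1 neighbour ({route 8}), so by Hall's theorem at most 8 of the 9 trucks can be matched.
That matches 8 of the 9, leaving 1 unmatched; no matching can do better.

1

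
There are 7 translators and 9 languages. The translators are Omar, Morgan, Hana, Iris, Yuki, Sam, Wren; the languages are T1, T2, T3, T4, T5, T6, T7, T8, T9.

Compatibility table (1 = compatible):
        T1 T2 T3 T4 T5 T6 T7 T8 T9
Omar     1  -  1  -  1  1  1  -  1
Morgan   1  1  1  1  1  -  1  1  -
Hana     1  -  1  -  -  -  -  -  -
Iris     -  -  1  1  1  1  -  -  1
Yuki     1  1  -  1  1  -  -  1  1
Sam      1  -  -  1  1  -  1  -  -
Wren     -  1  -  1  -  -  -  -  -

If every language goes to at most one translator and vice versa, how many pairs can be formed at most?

7

One maximum matching: Omar→T5, Morgan→T3, Hana→T1, Iris→T4, Yuki→T8, Sam→T7, Wren→T2.
All 7 translators are matched, so no larger matching exists.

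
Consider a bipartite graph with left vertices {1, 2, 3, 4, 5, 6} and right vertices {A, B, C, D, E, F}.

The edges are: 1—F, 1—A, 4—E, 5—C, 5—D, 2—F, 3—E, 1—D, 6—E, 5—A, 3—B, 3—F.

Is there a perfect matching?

No

The set {4, 6} has only 1 neighbour ({E}), so by Hall's theorem at most 5 of the 6 left vertices can be matched.
Hence no matching covers every left vertex.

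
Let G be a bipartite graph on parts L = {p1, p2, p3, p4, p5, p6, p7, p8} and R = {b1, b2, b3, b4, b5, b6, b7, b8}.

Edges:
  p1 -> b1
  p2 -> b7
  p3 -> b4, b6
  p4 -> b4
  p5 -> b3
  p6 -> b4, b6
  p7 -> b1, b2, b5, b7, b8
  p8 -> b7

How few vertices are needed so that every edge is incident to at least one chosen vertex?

6

A maximum matching has 6 edges (e.g. p1–b1, p2–b7, p3–b6, p4–b4, p5–b3, p7–b5).
By König's theorem the minimum vertex cover has the same size. One such cover is {p1, p5, p7, b4, b6, b7}.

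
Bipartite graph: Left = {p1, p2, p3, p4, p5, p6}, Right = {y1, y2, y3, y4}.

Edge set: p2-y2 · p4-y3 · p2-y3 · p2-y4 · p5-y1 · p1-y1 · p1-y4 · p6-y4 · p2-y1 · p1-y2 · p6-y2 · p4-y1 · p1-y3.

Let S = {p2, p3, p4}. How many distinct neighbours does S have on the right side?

4

The union of neighbours of {p2, p3, p4} is {y1, y2, y3, y4}, which has 4 elements.
Since |N(S)| = 4 ≥ |S| = 3, Hall's condition holds for this subset.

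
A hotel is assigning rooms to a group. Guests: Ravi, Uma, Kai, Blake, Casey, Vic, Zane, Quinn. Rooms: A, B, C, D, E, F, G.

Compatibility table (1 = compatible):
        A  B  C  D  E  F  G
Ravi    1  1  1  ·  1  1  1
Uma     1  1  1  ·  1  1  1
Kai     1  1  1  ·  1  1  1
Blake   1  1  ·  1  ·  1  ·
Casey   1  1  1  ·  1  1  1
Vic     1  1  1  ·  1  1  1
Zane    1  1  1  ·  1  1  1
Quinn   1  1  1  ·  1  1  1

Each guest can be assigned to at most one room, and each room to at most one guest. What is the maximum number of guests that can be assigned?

7

A valid assignment of size 7: Ravi-C, Uma-F, Kai-B, Blake-D, Casey-E, Vic-A, Zane-G.
The set {Ravi, Uma, Kai, Casey, Vic, Zane, Quinn} has only 6 neighbours ({A, B, C, E, F, G}), so by Hall's theorem at most 7 of the 8 guests can be matched.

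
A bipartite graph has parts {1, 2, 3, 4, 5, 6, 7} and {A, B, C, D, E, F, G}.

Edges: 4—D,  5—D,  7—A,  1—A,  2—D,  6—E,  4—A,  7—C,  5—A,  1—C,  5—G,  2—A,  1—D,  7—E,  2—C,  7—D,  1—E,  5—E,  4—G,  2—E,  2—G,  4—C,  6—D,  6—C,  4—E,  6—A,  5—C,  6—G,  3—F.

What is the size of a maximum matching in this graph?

One maximum matching: 1→C, 2→D, 3→F, 4→E, 5→A, 6→G.
The set {1, 2, 4, 5, 6, 7} has only 5 neighbours ({A, C, D, E, G}), so by Hall's theorem at most 6 of the 7 left vertices can be matched.

6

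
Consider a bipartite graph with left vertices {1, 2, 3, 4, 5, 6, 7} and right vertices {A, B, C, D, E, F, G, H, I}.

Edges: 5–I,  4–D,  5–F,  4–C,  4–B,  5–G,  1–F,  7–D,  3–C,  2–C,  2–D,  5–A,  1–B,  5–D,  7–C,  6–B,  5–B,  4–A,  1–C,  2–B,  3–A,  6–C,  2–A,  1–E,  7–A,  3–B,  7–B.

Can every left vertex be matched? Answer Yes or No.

No

The set {2, 3, 4, 6, 7} has only 4 neighbours ({A, B, C, D}), so by Hall's theorem at most 6 of the 7 left vertices can be matched.
Hence no matching covers every left vertex.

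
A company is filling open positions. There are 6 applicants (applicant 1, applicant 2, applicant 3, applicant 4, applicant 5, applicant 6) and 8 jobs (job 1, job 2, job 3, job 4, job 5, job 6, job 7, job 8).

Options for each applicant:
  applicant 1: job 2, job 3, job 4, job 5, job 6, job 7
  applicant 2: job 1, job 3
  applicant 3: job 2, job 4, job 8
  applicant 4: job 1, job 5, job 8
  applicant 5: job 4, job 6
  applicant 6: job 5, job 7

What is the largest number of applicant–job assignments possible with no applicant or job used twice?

6

For example, pair applicant 1→job 7, applicant 2→job 3, applicant 3→job 2, applicant 4→job 1, applicant 5→job 6, applicant 6→job 5.
All 6 applicants are matched, so no larger matching exists.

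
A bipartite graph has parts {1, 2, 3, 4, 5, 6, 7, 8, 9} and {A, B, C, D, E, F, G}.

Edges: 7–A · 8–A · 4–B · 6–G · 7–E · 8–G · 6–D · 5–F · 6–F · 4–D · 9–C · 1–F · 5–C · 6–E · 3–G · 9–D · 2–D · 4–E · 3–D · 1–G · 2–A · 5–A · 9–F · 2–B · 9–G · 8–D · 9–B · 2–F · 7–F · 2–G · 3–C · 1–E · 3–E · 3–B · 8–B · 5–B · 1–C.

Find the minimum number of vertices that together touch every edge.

The 7 edges 1–C, 2–A, 3–G, 4–B, 5–F, 6–D, 7–E form a matching, so any vertex cover needs at least 7 vertices (one per matched edge).
Conversely {A, B, C, D, E, F, G} meets every edge and has exactly 7 vertices, so 7 is optimal.

7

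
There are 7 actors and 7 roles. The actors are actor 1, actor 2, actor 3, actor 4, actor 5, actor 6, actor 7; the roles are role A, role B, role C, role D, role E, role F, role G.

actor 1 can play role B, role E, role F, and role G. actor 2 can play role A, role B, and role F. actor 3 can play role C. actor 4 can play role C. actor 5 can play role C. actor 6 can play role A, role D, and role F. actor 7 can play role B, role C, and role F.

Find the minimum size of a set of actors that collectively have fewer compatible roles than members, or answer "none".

2

Take S = {actor 3, actor 4}. Its neighbourhood is {role C}, so |N(S)| = 1 < |S| = 2.
No single vertex violates Hall's condition since each has at least one neighbour, so 2 is the minimum.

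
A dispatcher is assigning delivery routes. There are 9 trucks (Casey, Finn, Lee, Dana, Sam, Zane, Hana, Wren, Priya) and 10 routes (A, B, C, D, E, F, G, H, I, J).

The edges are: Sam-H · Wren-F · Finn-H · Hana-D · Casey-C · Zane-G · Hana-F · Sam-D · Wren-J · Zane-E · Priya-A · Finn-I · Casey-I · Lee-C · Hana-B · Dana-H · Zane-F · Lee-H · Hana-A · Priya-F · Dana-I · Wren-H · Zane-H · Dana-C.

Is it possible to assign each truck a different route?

The set {Casey, Finn, Lee, Dana} has only 3 neighbours ({C, H, I}), so by Hall's theorem at most 8 of the 9 trucks can be matched.
Hence no matching covers every truck.

No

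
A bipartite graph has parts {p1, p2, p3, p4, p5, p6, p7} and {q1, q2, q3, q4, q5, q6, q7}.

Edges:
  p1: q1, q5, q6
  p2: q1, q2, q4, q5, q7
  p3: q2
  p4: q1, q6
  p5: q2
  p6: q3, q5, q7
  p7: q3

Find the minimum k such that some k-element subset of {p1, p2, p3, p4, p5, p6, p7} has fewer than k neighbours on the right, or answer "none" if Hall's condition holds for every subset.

2

Take S = {p3, p5}. Its neighbourhood is {q2}, so |N(S)| = 1 < |S| = 2.
No single vertex violates Hall's condition since each has at least one neighbour, so 2 is the minimum.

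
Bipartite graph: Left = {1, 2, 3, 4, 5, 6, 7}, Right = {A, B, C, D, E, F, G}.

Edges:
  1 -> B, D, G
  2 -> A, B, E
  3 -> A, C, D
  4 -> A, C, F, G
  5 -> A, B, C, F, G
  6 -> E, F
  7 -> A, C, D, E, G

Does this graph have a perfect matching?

Yes

For example, pair 1-B, 2-E, 3-D, 4-C, 5-A, 6-F, 7-G.
All 7 left vertices are covered.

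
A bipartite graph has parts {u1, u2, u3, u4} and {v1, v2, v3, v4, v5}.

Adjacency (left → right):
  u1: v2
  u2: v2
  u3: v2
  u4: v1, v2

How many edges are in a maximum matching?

2

One maximum matching: u1-v2, u4-v1.
The set {u1, u2, u3} has only 1 neighbour ({v2}), so by Hall's theorem at most 2 of the 4 left vertices can be matched.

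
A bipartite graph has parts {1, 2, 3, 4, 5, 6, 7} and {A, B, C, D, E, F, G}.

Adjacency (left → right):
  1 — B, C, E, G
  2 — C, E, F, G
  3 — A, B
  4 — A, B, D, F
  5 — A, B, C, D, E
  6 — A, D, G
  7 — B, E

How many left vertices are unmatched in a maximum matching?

For example, pair 1→C, 2→G, 3→A, 4→F, 5→E, 6→D, 7→B.
This saturates every left vertex, so 7 is the maximum.
That matches 7 of the 7, leaving 0 unmatched; no matching can do better.

0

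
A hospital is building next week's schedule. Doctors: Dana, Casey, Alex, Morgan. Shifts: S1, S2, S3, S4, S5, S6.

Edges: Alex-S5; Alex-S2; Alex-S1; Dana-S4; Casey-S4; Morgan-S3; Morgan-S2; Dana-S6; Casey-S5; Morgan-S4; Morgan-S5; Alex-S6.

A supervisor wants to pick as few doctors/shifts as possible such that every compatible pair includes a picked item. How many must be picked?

4

A maximum matching has 4 edges (e.g. Dana–S4, Casey–S5, Alex–S6, Morgan–S2).
By König's theorem the minimum vertex cover has the same size. One such cover is {Dana, Casey, Alex, Morgan}.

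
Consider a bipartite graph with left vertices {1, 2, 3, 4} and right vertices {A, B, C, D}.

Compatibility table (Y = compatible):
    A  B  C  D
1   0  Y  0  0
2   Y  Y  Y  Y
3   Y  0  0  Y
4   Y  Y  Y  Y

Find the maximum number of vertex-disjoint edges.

4

For example, pair 1→B, 2→D, 3→A, 4→C.
This saturates every left vertex, so 4 is the maximum.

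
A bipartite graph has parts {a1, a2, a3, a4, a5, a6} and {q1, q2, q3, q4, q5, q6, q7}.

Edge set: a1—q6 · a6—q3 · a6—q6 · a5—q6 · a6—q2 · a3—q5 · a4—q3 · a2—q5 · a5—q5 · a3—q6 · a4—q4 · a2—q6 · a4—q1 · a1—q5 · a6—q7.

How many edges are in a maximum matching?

4

For example, pair a1–q6, a2–q5, a4–q4, a6–q2.
The set {a1, a2, a3, a5} has only 2 neighbours ({q5, q6}), so by Hall's theorem at most 4 of the 6 left vertices can be matched.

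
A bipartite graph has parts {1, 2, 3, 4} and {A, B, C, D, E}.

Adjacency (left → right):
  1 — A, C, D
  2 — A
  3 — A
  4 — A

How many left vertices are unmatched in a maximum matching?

For example, pair 1→C, 2→A.
The set {2, 3, 4} has only 1 neighbour ({A}), so by Hall's theorem at most 2 of the 4 left vertices can be matched.
That matches 2 of the 4, leaving 2 unmatched; no matching can do better.

2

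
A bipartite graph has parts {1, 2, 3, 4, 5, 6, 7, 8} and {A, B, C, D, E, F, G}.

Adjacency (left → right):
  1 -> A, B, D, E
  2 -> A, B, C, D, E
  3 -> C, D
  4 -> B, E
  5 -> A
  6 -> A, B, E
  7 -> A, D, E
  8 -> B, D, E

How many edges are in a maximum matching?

5

A valid assignment of size 5: 1→D, 2→E, 3→C, 4→B, 5→A.
The set {1, 2, 3, 4, 5, 6, 7, 8} has only 5 neighbours ({A, B, C, D, E}), so by Hall's theorem at most 5 of the 8 left vertices can be matched.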